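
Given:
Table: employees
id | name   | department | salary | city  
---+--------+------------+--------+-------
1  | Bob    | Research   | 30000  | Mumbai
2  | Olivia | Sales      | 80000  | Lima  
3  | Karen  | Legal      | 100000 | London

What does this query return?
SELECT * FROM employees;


SELECT * returns all 3 rows with all columns

3 rows:
1, Bob, Research, 30000, Mumbai
2, Olivia, Sales, 80000, Lima
3, Karen, Legal, 100000, London


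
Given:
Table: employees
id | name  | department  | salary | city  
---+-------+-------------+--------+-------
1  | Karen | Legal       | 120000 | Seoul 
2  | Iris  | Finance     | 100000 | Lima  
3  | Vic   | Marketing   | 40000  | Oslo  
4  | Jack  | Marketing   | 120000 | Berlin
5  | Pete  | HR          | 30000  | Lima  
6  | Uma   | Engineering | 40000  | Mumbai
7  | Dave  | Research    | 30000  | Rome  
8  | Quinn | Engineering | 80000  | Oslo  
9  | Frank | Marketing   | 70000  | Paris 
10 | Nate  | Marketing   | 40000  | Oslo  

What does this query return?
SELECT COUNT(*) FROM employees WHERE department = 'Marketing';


Counting rows where department = 'Marketing'
  Vic -> MATCH
  Jack -> MATCH
  Frank -> MATCH
  Nate -> MATCH


4


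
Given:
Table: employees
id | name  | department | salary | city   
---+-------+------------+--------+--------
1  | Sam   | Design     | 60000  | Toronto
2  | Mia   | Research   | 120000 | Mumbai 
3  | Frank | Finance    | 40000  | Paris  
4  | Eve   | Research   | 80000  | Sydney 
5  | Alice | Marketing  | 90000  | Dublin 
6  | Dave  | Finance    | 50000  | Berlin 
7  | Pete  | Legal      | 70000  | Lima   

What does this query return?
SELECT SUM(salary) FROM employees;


SUM(salary) = 60000 + 120000 + 40000 + 80000 + 90000 + 50000 + 70000 = 510000

510000


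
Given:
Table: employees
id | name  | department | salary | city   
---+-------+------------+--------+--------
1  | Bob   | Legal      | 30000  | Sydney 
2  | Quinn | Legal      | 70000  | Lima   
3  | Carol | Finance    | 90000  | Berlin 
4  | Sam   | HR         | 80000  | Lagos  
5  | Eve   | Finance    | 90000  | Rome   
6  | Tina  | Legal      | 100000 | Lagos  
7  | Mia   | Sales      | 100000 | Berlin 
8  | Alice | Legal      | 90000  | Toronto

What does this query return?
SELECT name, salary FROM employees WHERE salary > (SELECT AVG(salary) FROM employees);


Subquery: AVG(salary) = 81250.0
Filtering: salary > 81250.0
  Carol (90000) -> MATCH
  Eve (90000) -> MATCH
  Tina (100000) -> MATCH
  Mia (100000) -> MATCH
  Alice (90000) -> MATCH


5 rows:
Carol, 90000
Eve, 90000
Tina, 100000
Mia, 100000
Alice, 90000


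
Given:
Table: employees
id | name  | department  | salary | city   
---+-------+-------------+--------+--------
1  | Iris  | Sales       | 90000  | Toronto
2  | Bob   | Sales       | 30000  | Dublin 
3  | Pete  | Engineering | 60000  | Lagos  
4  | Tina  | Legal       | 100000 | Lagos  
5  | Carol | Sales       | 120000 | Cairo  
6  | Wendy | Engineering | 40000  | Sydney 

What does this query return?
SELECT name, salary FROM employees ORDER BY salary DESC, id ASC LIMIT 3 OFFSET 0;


Sort by salary DESC (id ASC tiebreak), then skip 0 and take 3
Rows 1 through 3

3 rows:
Carol, 120000
Tina, 100000
Iris, 90000


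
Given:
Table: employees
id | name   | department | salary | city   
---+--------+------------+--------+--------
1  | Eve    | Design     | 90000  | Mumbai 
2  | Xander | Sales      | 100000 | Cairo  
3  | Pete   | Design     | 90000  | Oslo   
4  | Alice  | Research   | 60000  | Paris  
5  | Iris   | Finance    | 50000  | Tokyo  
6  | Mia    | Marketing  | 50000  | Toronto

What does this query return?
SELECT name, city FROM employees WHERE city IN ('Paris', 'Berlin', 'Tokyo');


Filtering: city IN ('Paris', 'Berlin', 'Tokyo')
Matching: 2 rows

2 rows:
Alice, Paris
Iris, Tokyo


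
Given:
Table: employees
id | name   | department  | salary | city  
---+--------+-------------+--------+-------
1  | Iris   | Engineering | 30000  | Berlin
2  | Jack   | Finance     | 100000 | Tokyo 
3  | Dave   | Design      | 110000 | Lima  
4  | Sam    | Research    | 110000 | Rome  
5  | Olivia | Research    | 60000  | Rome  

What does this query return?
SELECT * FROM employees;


SELECT * returns all 5 rows with all columns

5 rows:
1, Iris, Engineering, 30000, Berlin
2, Jack, Finance, 100000, Tokyo
3, Dave, Design, 110000, Lima
4, Sam, Research, 110000, Rome
5, Olivia, Research, 60000, Rome


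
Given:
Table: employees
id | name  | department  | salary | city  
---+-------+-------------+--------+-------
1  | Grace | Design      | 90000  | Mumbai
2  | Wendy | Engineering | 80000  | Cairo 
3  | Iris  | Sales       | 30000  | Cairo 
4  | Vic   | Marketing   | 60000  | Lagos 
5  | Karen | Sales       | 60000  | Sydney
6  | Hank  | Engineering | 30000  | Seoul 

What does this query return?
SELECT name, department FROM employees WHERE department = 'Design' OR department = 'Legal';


Filtering: department = 'Design' OR 'Legal'
Matching: 1 rows

1 rows:
Grace, Design


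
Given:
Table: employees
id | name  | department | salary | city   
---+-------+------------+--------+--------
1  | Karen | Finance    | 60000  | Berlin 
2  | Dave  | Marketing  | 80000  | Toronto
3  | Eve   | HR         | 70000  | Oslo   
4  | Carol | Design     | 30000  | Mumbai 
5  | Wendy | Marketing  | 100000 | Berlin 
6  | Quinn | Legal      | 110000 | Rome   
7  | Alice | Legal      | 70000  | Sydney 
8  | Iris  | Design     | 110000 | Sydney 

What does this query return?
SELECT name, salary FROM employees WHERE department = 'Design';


Filtering: department = 'Design'
Matching rows: 2

2 rows:
Carol, 30000
Iris, 110000


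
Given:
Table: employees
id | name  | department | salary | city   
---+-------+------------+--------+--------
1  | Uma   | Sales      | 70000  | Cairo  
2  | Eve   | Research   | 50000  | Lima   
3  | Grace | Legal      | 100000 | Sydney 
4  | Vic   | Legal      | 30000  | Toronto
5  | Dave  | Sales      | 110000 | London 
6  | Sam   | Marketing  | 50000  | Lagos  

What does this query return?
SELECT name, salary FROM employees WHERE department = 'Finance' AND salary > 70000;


Filtering: department = 'Finance' AND salary > 70000
Matching: 0 rows

Empty result set (0 rows)


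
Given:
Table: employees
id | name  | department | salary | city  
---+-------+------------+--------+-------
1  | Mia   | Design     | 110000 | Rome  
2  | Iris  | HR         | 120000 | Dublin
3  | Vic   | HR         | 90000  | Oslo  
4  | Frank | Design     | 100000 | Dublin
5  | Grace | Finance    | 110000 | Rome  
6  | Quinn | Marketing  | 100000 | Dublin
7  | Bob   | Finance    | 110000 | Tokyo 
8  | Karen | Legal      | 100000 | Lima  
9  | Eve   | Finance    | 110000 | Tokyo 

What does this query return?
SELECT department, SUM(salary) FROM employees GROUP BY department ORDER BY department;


Summing salary within each department:
  Design: 110000 + 100000 = 210000
  Finance: 110000 + 110000 + 110000 = 330000
  HR: 120000 + 90000 = 210000
  Legal: 100000 = 100000
  Marketing: 100000 = 100000


5 groups:
Design, 210000
Finance, 330000
HR, 210000
Legal, 100000
Marketing, 100000


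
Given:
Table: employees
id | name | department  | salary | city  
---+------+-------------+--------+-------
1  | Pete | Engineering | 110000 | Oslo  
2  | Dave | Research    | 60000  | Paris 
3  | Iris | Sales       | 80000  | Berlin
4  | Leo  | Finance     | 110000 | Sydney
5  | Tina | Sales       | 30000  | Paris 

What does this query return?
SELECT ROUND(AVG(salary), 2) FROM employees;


SUM(salary) = 390000
COUNT = 5
ROUND(AVG, 2) = ROUND(390000 / 5, 2) = 78000.0

78000.0


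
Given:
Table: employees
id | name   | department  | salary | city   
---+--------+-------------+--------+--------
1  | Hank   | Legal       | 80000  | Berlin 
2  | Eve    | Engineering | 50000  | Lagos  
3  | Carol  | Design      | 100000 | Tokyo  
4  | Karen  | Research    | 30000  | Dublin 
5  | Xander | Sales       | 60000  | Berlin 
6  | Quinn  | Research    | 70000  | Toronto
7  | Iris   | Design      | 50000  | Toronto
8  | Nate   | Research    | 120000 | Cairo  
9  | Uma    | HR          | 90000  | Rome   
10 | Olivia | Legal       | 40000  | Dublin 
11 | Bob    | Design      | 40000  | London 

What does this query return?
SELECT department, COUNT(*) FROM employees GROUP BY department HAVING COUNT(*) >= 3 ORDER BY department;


Groups with count >= 3:
  Design: 3 -> PASS
  Research: 3 -> PASS
  Engineering: 1 -> filtered out
  HR: 1 -> filtered out
  Legal: 2 -> filtered out
  Sales: 1 -> filtered out


2 groups:
Design, 3
Research, 3


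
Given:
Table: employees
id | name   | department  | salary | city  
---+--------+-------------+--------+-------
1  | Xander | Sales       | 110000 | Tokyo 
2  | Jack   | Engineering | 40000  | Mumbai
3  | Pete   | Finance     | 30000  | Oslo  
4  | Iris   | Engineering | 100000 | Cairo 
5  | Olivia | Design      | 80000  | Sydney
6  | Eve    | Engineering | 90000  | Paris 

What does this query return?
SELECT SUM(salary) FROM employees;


SUM(salary) = 110000 + 40000 + 30000 + 100000 + 80000 + 90000 = 450000

450000


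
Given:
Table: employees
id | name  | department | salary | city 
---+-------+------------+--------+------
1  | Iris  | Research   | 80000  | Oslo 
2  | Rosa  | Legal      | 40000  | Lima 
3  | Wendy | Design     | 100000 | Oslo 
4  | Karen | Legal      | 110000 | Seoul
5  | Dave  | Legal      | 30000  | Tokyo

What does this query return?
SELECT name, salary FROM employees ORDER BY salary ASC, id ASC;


Sorting by salary ASC, then id ASC for ties

5 rows:
Dave, 30000
Rosa, 40000
Iris, 80000
Wendy, 100000
Karen, 110000


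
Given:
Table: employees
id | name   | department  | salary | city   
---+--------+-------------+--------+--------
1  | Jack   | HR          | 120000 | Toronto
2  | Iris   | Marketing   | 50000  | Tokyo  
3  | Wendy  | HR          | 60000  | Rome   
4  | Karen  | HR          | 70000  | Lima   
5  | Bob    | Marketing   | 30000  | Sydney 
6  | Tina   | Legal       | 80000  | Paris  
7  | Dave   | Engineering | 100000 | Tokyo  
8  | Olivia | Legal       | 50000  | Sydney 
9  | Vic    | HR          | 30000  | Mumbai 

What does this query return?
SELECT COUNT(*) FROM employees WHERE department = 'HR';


Counting rows where department = 'HR'
  Jack -> MATCH
  Wendy -> MATCH
  Karen -> MATCH
  Vic -> MATCH


4


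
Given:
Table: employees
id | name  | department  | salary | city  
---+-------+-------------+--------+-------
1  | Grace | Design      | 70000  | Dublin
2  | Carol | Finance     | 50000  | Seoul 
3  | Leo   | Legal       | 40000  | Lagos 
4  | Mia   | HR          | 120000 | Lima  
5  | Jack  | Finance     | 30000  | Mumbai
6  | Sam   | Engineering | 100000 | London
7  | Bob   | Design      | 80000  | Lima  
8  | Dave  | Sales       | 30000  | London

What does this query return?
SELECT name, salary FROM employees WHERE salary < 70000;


Filtering: salary < 70000
Matching: 4 rows

4 rows:
Carol, 50000
Leo, 40000
Jack, 30000
Dave, 30000


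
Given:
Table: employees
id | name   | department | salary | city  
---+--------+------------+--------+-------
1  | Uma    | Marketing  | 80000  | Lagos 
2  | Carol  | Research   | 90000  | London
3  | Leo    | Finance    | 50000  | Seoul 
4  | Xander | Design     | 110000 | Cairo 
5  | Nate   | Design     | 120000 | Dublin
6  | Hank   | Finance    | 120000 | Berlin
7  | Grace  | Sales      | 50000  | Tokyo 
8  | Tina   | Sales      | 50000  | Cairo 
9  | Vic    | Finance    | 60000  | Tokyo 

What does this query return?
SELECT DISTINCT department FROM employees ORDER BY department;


All 'department' values (row order): Marketing, Research, Finance, Design, Design, Finance, Sales, Sales, Finance
Removing duplicates leaves 5 unique value(s).

5 values:
Design
Finance
Marketing
Research
Sales


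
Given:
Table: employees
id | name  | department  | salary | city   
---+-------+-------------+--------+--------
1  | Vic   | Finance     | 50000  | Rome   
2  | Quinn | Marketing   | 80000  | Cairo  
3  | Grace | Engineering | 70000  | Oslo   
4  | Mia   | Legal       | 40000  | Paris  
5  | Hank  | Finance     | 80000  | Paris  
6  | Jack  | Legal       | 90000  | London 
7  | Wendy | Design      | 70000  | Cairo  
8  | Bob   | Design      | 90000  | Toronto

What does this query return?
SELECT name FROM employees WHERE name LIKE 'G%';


LIKE 'G%' matches names starting with 'G'
Matching: 1

1 rows:
Grace


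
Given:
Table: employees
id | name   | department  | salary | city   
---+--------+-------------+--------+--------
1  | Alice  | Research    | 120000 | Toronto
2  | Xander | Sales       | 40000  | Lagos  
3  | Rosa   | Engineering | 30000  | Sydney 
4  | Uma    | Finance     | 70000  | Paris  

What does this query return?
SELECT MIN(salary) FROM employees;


Salaries: 120000, 40000, 30000, 70000
MIN = 30000

30000


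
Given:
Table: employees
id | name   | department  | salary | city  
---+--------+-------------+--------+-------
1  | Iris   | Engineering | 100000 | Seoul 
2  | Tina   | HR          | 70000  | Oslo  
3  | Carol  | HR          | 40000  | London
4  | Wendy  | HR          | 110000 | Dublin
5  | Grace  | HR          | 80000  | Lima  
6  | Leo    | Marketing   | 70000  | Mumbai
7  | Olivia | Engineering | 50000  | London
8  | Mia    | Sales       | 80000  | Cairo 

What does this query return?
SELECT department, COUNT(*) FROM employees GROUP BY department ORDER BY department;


Assigning each row to its department group:
  Iris -> Engineering
  Tina -> HR
  Carol -> HR
  Wendy -> HR
  Grace -> HR
  Leo -> Marketing
  Olivia -> Engineering
  Mia -> Sales


4 groups:
Engineering, 2
HR, 4
Marketing, 1
Sales, 1


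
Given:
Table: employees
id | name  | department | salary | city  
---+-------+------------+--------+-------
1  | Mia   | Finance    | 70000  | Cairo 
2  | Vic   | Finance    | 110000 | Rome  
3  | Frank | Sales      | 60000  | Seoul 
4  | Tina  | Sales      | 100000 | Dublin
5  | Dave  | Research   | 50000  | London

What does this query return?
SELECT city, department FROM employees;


Projecting columns: city, department

5 rows:
Cairo, Finance
Rome, Finance
Seoul, Sales
Dublin, Sales
London, Research


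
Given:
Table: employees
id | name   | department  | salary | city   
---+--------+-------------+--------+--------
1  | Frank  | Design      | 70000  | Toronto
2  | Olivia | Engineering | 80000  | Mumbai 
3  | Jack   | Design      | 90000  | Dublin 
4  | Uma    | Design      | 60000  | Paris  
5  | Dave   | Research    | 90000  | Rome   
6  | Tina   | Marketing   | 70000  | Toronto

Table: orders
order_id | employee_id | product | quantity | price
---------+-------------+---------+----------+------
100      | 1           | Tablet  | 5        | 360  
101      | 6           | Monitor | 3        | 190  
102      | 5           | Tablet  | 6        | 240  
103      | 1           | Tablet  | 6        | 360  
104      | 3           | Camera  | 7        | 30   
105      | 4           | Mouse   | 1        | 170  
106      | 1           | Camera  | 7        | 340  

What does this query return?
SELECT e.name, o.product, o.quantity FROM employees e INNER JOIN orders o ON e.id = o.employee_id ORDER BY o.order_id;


Joining employees.id = orders.employee_id:
  employee Frank (id=1) -> order Tablet
  employee Tina (id=6) -> order Monitor
  employee Dave (id=5) -> order Tablet
  employee Frank (id=1) -> order Tablet
  employee Jack (id=3) -> order Camera
  employee Uma (id=4) -> order Mouse
  employee Frank (id=1) -> order Camera


7 rows:
Frank, Tablet, 5
Tina, Monitor, 3
Dave, Tablet, 6
Frank, Tablet, 6
Jack, Camera, 7
Uma, Mouse, 1
Frank, Camera, 7


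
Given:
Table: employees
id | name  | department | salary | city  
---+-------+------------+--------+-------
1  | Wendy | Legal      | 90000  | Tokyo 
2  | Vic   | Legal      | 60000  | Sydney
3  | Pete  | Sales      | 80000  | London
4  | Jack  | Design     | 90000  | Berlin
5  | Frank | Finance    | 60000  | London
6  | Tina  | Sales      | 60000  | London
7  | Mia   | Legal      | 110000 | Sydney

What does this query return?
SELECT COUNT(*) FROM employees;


COUNT(*) counts all rows

7


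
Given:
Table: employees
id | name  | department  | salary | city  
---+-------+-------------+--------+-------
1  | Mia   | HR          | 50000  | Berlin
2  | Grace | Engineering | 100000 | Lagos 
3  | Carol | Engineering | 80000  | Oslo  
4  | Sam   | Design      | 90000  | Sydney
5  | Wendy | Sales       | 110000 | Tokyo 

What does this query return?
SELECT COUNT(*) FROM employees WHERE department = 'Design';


Counting rows where department = 'Design'
  Sam -> MATCH


1


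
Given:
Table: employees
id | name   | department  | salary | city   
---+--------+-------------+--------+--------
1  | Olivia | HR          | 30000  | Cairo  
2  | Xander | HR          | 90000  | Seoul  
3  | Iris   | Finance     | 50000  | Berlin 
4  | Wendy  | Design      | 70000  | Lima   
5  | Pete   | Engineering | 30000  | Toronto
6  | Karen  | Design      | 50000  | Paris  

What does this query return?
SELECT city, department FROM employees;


Projecting columns: city, department

6 rows:
Cairo, HR
Seoul, HR
Berlin, Finance
Lima, Design
Toronto, Engineering
Paris, Design


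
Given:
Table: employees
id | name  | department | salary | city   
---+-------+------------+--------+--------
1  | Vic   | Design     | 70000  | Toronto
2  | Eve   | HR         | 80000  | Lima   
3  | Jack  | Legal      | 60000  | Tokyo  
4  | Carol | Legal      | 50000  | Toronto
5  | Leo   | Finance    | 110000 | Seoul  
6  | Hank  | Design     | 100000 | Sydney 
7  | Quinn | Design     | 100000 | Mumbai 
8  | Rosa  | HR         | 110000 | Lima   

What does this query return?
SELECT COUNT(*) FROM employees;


COUNT(*) counts all rows

8


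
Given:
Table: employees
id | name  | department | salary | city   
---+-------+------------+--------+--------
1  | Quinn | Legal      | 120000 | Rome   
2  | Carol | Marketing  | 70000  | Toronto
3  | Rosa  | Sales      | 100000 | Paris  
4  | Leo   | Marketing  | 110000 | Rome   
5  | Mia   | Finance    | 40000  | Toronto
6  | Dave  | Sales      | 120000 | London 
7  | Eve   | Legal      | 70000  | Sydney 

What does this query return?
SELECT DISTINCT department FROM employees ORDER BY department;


All 'department' values (row order): Legal, Marketing, Sales, Marketing, Finance, Sales, Legal
Removing duplicates leaves 4 unique value(s).

4 values:
Finance
Legal
Marketing
Sales


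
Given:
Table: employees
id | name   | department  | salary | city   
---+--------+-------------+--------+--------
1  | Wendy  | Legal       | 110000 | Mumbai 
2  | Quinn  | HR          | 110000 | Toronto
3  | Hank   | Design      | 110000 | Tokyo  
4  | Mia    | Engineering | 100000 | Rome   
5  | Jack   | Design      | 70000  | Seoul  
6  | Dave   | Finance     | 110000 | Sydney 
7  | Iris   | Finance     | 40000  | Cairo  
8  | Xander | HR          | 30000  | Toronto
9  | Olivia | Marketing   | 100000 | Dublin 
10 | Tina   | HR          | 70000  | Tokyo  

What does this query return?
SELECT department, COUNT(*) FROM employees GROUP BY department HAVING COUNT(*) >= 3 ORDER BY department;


Groups with count >= 3:
  HR: 3 -> PASS
  Design: 2 -> filtered out
  Engineering: 1 -> filtered out
  Finance: 2 -> filtered out
  Legal: 1 -> filtered out
  Marketing: 1 -> filtered out


1 groups:
HR, 3


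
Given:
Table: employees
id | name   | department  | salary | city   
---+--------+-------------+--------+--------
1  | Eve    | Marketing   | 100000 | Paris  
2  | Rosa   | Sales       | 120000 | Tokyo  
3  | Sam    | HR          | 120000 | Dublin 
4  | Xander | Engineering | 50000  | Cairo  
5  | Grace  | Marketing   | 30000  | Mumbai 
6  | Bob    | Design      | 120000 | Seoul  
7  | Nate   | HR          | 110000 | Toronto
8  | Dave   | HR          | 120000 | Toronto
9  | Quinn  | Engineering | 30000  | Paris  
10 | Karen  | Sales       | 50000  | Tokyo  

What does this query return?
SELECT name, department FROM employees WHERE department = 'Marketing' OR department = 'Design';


Filtering: department = 'Marketing' OR 'Design'
Matching: 3 rows

3 rows:
Eve, Marketing
Grace, Marketing
Bob, Design


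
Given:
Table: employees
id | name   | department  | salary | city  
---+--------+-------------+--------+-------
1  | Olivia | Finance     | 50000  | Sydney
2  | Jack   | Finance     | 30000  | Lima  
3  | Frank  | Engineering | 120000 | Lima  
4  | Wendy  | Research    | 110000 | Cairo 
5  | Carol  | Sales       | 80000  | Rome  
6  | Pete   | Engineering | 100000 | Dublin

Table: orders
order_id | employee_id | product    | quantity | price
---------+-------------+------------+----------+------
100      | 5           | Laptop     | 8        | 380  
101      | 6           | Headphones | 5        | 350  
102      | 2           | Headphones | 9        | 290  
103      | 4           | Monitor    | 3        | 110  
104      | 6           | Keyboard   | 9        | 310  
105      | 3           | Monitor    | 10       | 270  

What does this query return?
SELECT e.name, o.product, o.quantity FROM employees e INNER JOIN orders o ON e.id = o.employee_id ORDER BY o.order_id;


Joining employees.id = orders.employee_id:
  employee Carol (id=5) -> order Laptop
  employee Pete (id=6) -> order Headphones
  employee Jack (id=2) -> order Headphones
  employee Wendy (id=4) -> order Monitor
  employee Pete (id=6) -> order Keyboard
  employee Frank (id=3) -> order Monitor


6 rows:
Carol, Laptop, 8
Pete, Headphones, 5
Jack, Headphones, 9
Wendy, Monitor, 3
Pete, Keyboard, 9
Frank, Monitor, 10


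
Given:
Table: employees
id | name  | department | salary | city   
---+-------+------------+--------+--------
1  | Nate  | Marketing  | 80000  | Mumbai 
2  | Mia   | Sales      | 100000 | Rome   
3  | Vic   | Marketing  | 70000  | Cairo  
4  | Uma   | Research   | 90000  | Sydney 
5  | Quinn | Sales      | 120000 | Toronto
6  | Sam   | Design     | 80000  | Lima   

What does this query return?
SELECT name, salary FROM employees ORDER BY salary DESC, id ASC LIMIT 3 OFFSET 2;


Sort by salary DESC (id ASC tiebreak), then skip 2 and take 3
Rows 3 through 5

3 rows:
Uma, 90000
Nate, 80000
Sam, 80000


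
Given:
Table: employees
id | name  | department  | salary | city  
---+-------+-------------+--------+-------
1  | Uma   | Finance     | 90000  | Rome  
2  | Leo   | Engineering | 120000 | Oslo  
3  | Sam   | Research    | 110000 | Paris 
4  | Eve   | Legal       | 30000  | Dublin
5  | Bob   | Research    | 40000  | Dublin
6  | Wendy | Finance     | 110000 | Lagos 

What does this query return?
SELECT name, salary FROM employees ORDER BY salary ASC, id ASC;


Sorting by salary ASC, then id ASC for ties

6 rows:
Eve, 30000
Bob, 40000
Uma, 90000
Sam, 110000
Wendy, 110000
Leo, 120000


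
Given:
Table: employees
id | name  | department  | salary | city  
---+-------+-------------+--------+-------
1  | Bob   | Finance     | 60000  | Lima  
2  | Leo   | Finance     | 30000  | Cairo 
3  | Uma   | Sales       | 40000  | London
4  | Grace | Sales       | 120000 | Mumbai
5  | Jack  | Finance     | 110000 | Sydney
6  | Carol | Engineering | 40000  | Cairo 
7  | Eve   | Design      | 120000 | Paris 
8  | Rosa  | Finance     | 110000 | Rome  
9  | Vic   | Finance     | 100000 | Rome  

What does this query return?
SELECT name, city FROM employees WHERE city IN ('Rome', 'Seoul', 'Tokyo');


Filtering: city IN ('Rome', 'Seoul', 'Tokyo')
Matching: 2 rows

2 rows:
Rosa, Rome
Vic, Rome


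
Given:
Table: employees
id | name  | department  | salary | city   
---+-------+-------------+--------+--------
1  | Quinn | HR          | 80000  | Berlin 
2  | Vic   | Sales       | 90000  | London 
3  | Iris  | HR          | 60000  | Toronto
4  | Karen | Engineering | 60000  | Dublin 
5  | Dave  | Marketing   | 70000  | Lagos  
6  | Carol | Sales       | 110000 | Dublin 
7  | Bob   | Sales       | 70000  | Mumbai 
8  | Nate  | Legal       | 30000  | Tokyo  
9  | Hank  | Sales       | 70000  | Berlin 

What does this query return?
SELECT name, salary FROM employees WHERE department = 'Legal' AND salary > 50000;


Filtering: department = 'Legal' AND salary > 50000
Matching: 0 rows

Empty result set (0 rows)


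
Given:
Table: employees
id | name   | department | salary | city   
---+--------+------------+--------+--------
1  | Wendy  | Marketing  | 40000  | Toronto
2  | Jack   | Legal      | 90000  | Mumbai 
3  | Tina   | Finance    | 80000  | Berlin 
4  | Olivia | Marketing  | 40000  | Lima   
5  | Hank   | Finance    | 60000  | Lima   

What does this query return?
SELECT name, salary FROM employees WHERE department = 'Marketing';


Filtering: department = 'Marketing'
Matching rows: 2

2 rows:
Wendy, 40000
Olivia, 40000


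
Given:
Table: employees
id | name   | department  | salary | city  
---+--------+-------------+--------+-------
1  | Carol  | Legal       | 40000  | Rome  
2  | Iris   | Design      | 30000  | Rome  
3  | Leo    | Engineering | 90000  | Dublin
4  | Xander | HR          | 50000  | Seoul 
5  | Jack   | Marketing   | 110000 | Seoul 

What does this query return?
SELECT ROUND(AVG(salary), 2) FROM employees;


SUM(salary) = 320000
COUNT = 5
ROUND(AVG, 2) = ROUND(320000 / 5, 2) = 64000.0

64000.0


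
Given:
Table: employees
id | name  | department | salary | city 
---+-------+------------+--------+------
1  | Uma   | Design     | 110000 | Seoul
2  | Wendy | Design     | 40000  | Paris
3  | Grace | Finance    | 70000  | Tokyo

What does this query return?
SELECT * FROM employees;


SELECT * returns all 3 rows with all columns

3 rows:
1, Uma, Design, 110000, Seoul
2, Wendy, Design, 40000, Paris
3, Grace, Finance, 70000, Tokyo


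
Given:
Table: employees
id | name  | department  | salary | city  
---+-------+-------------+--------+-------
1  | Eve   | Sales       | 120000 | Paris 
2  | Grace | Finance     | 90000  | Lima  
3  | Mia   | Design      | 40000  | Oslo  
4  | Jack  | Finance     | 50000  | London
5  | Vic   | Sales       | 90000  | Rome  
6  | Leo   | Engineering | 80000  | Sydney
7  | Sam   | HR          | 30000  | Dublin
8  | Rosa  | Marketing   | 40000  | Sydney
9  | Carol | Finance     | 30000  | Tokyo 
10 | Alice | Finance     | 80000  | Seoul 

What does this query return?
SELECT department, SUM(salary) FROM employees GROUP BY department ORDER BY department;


Summing salary within each department:
  Design: 40000 = 40000
  Engineering: 80000 = 80000
  Finance: 90000 + 50000 + 30000 + 80000 = 250000
  HR: 30000 = 30000
  Marketing: 40000 = 40000
  Sales: 120000 + 90000 = 210000


6 groups:
Design, 40000
Engineering, 80000
Finance, 250000
HR, 30000
Marketing, 40000
Sales, 210000


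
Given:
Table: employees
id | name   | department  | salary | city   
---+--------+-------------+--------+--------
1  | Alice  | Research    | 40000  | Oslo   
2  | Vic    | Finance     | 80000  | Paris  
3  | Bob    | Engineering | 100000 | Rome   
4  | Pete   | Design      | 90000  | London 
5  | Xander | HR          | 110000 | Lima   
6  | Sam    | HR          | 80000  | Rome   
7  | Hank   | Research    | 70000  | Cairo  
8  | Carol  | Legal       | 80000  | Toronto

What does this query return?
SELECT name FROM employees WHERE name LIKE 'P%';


LIKE 'P%' matches names starting with 'P'
Matching: 1

1 rows:
Pete


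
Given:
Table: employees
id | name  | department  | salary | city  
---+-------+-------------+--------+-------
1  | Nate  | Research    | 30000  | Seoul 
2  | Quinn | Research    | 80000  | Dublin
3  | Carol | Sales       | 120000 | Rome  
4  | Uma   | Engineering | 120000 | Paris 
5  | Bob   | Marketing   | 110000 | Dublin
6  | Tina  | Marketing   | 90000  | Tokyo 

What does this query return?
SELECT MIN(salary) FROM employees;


Salaries: 30000, 80000, 120000, 120000, 110000, 90000
MIN = 30000

30000


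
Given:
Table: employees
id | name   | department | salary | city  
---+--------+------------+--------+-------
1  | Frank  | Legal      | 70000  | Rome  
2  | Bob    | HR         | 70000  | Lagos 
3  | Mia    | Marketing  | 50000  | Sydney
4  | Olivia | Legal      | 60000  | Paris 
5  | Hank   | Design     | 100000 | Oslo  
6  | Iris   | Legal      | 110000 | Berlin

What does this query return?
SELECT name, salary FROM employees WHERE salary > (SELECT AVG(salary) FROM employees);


Subquery: AVG(salary) = 76666.67
Filtering: salary > 76666.67
  Hank (100000) -> MATCH
  Iris (110000) -> MATCH


2 rows:
Hank, 100000
Iris, 110000


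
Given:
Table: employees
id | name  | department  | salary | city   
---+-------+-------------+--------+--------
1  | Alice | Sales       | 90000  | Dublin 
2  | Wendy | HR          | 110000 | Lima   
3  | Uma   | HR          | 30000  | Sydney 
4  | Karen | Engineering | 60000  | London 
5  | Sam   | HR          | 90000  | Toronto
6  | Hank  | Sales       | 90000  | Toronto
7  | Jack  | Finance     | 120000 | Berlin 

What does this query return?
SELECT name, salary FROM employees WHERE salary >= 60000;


Filtering: salary >= 60000
Matching: 6 rows

6 rows:
Alice, 90000
Wendy, 110000
Karen, 60000
Sam, 90000
Hank, 90000
Jack, 120000


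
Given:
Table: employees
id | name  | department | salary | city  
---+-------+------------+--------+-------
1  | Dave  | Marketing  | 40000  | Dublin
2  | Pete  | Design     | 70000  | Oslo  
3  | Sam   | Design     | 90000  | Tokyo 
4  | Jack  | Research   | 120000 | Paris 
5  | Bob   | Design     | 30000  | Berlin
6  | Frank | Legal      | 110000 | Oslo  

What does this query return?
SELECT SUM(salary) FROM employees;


SUM(salary) = 40000 + 70000 + 90000 + 120000 + 30000 + 110000 = 460000

460000


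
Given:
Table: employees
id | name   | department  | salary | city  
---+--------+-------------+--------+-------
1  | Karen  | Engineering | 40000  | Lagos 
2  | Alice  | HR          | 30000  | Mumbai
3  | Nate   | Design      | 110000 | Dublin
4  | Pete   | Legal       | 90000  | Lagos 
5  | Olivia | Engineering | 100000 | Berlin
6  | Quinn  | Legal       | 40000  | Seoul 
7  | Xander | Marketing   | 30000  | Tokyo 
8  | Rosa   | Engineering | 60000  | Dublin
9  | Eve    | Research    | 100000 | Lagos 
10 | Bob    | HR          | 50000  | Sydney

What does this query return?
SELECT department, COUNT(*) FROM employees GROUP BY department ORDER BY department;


Assigning each row to its department group:
  Karen -> Engineering
  Alice -> HR
  Nate -> Design
  Pete -> Legal
  Olivia -> Engineering
  Quinn -> Legal
  Xander -> Marketing
  Rosa -> Engineering
  Eve -> Research
  Bob -> HR


6 groups:
Design, 1
Engineering, 3
HR, 2
Legal, 2
Marketing, 1
Research, 1


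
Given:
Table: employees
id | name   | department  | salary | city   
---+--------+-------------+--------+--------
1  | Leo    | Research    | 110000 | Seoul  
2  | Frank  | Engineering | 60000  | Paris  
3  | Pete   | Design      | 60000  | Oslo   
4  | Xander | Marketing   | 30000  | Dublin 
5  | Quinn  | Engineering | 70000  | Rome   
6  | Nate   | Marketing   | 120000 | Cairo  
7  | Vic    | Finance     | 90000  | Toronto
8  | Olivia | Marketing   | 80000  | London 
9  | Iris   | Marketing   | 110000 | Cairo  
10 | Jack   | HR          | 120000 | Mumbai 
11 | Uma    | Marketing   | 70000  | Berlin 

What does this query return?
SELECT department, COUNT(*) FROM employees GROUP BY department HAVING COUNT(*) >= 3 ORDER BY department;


Groups with count >= 3:
  Marketing: 5 -> PASS
  Design: 1 -> filtered out
  Engineering: 2 -> filtered out
  Finance: 1 -> filtered out
  HR: 1 -> filtered out
  Research: 1 -> filtered out


1 groups:
Marketing, 5


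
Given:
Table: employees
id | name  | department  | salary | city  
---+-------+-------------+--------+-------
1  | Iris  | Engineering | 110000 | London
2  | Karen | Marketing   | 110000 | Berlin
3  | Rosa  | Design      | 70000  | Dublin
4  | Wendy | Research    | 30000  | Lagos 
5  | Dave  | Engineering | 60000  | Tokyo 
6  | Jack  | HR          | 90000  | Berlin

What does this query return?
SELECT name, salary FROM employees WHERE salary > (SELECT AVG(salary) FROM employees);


Subquery: AVG(salary) = 78333.33
Filtering: salary > 78333.33
  Iris (110000) -> MATCH
  Karen (110000) -> MATCH
  Jack (90000) -> MATCH


3 rows:
Iris, 110000
Karen, 110000
Jack, 90000


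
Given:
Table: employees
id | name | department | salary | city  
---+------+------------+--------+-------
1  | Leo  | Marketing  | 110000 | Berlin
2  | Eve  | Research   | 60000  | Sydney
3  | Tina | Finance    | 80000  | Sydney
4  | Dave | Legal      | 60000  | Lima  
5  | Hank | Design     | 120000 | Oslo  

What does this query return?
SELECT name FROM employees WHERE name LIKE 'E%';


LIKE 'E%' matches names starting with 'E'
Matching: 1

1 rows:
Eve


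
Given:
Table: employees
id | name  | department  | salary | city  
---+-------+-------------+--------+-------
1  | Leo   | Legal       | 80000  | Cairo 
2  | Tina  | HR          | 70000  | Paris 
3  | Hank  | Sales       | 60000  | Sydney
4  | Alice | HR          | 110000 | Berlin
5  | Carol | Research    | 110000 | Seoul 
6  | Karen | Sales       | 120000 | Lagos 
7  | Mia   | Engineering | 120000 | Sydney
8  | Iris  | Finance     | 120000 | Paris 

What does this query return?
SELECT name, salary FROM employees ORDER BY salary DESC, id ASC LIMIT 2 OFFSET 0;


Sort by salary DESC (id ASC tiebreak), then skip 0 and take 2
Rows 1 through 2

2 rows:
Karen, 120000
Mia, 120000


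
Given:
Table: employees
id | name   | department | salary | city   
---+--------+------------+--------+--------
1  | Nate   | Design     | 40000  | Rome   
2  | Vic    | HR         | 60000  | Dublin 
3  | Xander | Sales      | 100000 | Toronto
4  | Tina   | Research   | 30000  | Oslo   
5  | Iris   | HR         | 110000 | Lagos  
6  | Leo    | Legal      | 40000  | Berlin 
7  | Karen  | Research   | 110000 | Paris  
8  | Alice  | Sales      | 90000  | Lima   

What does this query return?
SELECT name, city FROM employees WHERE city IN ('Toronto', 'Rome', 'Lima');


Filtering: city IN ('Toronto', 'Rome', 'Lima')
Matching: 3 rows

3 rows:
Nate, Rome
Xander, Toronto
Alice, Lima


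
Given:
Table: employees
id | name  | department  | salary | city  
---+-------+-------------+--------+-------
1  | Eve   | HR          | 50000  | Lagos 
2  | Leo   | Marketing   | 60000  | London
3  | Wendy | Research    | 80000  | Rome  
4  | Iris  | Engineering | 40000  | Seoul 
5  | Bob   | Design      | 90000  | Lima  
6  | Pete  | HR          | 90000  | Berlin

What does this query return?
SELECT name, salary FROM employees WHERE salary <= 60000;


Filtering: salary <= 60000
Matching: 3 rows

3 rows:
Eve, 50000
Leo, 60000
Iris, 40000


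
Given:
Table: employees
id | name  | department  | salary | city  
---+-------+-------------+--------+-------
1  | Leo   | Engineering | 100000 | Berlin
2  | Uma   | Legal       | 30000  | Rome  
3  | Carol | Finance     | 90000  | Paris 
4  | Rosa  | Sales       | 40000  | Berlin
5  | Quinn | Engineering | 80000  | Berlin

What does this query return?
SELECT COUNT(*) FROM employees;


COUNT(*) counts all rows

5


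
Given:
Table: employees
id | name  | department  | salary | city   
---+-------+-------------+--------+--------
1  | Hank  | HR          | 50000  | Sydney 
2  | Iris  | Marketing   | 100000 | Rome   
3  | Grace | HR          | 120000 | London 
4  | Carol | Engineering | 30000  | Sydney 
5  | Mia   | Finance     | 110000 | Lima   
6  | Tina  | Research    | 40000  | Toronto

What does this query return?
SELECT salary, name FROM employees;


Projecting columns: salary, name

6 rows:
50000, Hank
100000, Iris
120000, Grace
30000, Carol
110000, Mia
40000, Tina


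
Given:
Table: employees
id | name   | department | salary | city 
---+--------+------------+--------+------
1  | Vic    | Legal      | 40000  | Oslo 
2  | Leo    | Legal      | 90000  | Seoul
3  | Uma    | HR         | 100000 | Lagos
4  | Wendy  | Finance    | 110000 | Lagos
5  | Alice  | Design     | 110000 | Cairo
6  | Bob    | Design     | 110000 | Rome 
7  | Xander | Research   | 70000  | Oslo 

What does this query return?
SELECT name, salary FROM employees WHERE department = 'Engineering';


Filtering: department = 'Engineering'
Matching rows: 0

Empty result set (0 rows)


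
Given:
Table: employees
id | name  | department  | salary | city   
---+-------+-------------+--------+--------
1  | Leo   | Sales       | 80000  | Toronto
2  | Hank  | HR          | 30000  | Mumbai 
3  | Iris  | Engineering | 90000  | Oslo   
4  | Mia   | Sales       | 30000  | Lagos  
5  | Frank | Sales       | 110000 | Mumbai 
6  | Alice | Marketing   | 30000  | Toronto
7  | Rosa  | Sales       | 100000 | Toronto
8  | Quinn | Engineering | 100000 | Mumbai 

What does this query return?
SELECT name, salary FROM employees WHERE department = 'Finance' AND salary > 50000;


Filtering: department = 'Finance' AND salary > 50000
Matching: 0 rows

Empty result set (0 rows)


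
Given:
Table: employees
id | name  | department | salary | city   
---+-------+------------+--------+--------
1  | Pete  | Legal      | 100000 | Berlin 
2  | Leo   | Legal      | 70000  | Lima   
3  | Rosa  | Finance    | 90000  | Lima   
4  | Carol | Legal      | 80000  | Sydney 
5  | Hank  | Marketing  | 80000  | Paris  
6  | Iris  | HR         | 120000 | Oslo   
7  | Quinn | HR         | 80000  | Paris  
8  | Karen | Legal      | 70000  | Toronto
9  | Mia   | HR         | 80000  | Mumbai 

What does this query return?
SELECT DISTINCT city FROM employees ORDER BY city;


All 'city' values (row order): Berlin, Lima, Lima, Sydney, Paris, Oslo, Paris, Toronto, Mumbai
Removing duplicates leaves 7 unique value(s).

7 values:
Berlin
Lima
Mumbai
Oslo
Paris
Sydney
Toronto


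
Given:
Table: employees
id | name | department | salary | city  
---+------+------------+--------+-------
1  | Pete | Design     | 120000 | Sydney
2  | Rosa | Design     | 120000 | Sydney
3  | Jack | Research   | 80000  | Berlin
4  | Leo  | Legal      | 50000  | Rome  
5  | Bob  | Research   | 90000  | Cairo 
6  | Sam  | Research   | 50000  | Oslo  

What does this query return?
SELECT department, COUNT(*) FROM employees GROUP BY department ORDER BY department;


Assigning each row to its department group:
  Pete -> Design
  Rosa -> Design
  Jack -> Research
  Leo -> Legal
  Bob -> Research
  Sam -> Research


3 groups:
Design, 2
Legal, 1
Research, 3


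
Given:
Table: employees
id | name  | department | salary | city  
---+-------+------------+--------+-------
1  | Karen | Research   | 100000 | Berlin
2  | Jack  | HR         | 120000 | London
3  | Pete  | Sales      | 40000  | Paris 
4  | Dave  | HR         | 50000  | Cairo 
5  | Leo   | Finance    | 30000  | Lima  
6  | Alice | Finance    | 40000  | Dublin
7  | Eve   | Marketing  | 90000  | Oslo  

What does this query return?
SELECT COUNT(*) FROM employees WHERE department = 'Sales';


Counting rows where department = 'Sales'
  Pete -> MATCH


1


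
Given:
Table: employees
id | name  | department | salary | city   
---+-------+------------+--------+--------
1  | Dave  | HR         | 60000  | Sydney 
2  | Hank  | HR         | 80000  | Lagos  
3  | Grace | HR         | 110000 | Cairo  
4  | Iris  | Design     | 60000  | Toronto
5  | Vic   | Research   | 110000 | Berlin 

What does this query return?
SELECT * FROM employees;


SELECT * returns all 5 rows with all columns

5 rows:
1, Dave, HR, 60000, Sydney
2, Hank, HR, 80000, Lagos
3, Grace, HR, 110000, Cairo
4, Iris, Design, 60000, Toronto
5, Vic, Research, 110000, Berlin


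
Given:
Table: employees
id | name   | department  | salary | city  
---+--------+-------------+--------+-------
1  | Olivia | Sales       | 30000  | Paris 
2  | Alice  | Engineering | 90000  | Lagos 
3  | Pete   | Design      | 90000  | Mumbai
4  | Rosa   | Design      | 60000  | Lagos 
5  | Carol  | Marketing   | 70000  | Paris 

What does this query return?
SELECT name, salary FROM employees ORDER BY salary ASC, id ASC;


Sorting by salary ASC, then id ASC for ties

5 rows:
Olivia, 30000
Rosa, 60000
Carol, 70000
Alice, 90000
Pete, 90000


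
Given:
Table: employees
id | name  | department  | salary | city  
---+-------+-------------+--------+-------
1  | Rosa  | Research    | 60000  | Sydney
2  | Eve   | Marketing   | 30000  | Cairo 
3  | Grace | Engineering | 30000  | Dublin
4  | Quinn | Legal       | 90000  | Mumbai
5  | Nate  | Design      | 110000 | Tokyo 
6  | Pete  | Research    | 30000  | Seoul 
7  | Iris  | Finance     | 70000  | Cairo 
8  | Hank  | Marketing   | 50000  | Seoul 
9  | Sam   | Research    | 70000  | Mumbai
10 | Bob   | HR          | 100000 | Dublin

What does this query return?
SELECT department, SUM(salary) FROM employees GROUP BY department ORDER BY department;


Summing salary within each department:
  Design: 110000 = 110000
  Engineering: 30000 = 30000
  Finance: 70000 = 70000
  HR: 100000 = 100000
  Legal: 90000 = 90000
  Marketing: 30000 + 50000 = 80000
  Research: 60000 + 30000 + 70000 = 160000


7 groups:
Design, 110000
Engineering, 30000
Finance, 70000
HR, 100000
Legal, 90000
Marketing, 80000
Research, 160000
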